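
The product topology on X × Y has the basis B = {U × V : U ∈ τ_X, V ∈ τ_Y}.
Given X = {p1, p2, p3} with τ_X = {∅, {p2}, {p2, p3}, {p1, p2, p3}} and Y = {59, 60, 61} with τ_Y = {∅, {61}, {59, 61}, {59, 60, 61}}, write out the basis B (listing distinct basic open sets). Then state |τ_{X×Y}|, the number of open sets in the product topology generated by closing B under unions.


Basis B = {∅ × ∅, {p2} × {61}, {p2} × {59, 61}, {p2, p3} × {61}, {p1, p2, p3} × {61}, {p2} × {59, 60, 61}, {p2, p3} × {59, 61}, {p1, p2, p3} × {59, 61}, {p2, p3} × {59, 60, 61}, {p1, p2, p3} × {59, 60, 61}}; |τ_{X×Y}| = 20.

Enumerate products U × V with U ∈ τ_X, V ∈ τ_Y (deduplicated):
  ∅ × ∅ = {} (∅)
  {p2} × {61} = {(p2,61)}
  {p2} × {59, 61} = {(p2,59), (p2,61)}
  {p2, p3} × {61} = {(p2,61), (p3,61)}
  {p1, p2, p3} × {61} = {(p1,61), (p2,61), (p3,61)}
  {p2} × {59, 60, 61} = {(p2,59), (p2,60), (p2,61)}
  {p2, p3} × {59, 61} = {(p2,59), (p2,61), (p3,59), (p3,61)}
  {p1, p2, p3} × {59, 61} = {(p1,59), (p1,61), (p2,59), (p2,61), (p3,59), (p3,61)}
  {p2, p3} × {59, 60, 61} = {(p2,59), (p2,60), (p2,61), (p3,59), (p3,60), (p3,61)}
  {p1, p2, p3} × {59, 60, 61} = {(p1,59), (p1,60), (p1,61), (p2,59), (p2,60), (p2,61), (p3,59), (p3,60), (p3,61)}
These 10 distinct sets form the basis B.
Close under arbitrary unions to get τ_{X×Y}; counting gives |τ_{X×Y}| = 20.


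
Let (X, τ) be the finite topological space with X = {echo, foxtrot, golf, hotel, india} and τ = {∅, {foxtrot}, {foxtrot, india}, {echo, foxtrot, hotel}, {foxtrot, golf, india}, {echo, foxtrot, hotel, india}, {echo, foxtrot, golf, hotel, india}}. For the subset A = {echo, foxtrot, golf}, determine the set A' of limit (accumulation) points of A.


A' = {echo, golf, hotel, india}

For each x ∈ X, list the open sets U ∈ τ with x ∈ U, then check whether U ∩ (A ∖ {x}) ≠ ∅ for every such U.
  x = echo: opens ∋ x are {echo, foxtrot, hotel}, {echo, foxtrot, hotel, india}, {echo, foxtrot, golf, hotel, india}; each meets A ∖ {echo}, so x IS a limit point.
  x = foxtrot: open {foxtrot} ∋ x has {foxtrot} ∩ (A ∖ {foxtrot}) = ∅, so x is NOT a limit point.
  x = golf: opens ∋ x are {foxtrot, golf, india}, {echo, foxtrot, golf, hotel, india}; each meets A ∖ {golf}, so x IS a limit point.
  x = hotel: opens ∋ x are {echo, foxtrot, hotel}, {echo, foxtrot, hotel, india}, {echo, foxtrot, golf, hotel, india}; each meets A ∖ {hotel}, so x IS a limit point.
  x = india: opens ∋ x are {foxtrot, india}, {foxtrot, golf, india}, {echo, foxtrot, hotel, india}, {echo, foxtrot, golf, hotel, india}; each meets A ∖ {india}, so x IS a limit point.
Collecting: A' = {echo, golf, hotel, india}.


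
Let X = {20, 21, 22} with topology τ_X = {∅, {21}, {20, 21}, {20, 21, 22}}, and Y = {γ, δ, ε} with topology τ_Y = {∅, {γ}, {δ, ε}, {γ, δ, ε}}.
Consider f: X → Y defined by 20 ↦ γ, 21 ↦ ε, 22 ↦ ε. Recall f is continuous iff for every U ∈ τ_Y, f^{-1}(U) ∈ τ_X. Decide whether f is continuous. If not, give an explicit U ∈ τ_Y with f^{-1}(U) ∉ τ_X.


f is NOT continuous.

Compute f^{-1}(U) for each U ∈ τ_Y:
  U = ∅: f^{-1}(U) = ∅ ∈ τ_X ✓.
  U = {γ}: f^{-1}(U) = {20} ∉ τ_X ✗.
  U = {δ, ε}: f^{-1}(U) = {21, 22} ∉ τ_X ✗.
  U = {γ, δ, ε}: f^{-1}(U) = {20, 21, 22} ∈ τ_X ✓.
Found U = {γ} with f^{-1}(U) = {20} not in τ_X. Therefore f is NOT continuous.


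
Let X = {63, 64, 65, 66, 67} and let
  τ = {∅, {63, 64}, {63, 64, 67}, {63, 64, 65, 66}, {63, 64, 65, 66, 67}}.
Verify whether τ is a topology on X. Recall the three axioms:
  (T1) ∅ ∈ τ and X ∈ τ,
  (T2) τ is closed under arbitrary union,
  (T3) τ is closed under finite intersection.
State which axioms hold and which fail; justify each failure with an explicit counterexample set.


τ IS a topology on X.

Axiom (T1): ∅ ∈ τ? Yes; X ∈ τ? Yes.
Axiom (T2/T3): check pairwise unions and intersections of members of τ.
All pairwise intersections and unions checked — each lies in τ. Therefore τ satisfies (T1), (T2), (T3): it IS a topology on X.


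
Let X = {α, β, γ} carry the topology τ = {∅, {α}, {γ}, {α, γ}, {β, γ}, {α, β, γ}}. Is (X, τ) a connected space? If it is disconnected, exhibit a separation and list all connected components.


(X, τ) is disconnected; components = [{α}, {β, γ}].

Find clopen sets (U ∈ τ with X ∖ U ∈ τ):
  U = ∅, X ∖ U = {α, β, γ} — both open, so U is clopen.
  U = {α}, X ∖ U = {β, γ} — both open, so U is clopen.
  U = {β, γ}, X ∖ U = {α} — both open, so U is clopen.
  U = {α, β, γ}, X ∖ U = ∅ — both open, so U is clopen.
Nontrivial clopen(s) exist: e.g. {β, γ}. So (X, τ) is disconnected.
Compute connected components by grouping points that agree on all clopens:
  component: {α}
  component: {β, γ}


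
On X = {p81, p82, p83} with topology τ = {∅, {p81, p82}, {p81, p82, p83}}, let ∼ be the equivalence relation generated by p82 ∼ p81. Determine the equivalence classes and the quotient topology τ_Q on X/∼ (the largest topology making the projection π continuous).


X/∼ = {[p81=p82], [p83]}; |τ_Q| = 3.

Equivalence classes: [p81=p82], [p83].
Quotient map π: X → X/∼ sends p81 ↦ [p81=p82], p82 ↦ [p81=p82], p83 ↦ [p83].
For each subset V ⊆ X/∼, compute π^{-1}(V) ⊆ X and check whether π^{-1}(V) ∈ τ. V is open in τ_Q iff π^{-1}(V) ∈ τ.
  V = {}: π^{-1}(V) = ∅ ∈ τ ✓.
  V = {[p81=p82]}: π^{-1}(V) = {p81, p82} ∈ τ ✓.
  V = {[p83]}: π^{-1}(V) = {p83} ∉ τ ✗.
  V = {[p81=p82], [p83]}: π^{-1}(V) = {p81, p82, p83} ∈ τ ✓.
Open sets in the quotient: τ_Q = {{}, {[p81=p82]}, {[p81=p82], [p83]}} (3 elements).


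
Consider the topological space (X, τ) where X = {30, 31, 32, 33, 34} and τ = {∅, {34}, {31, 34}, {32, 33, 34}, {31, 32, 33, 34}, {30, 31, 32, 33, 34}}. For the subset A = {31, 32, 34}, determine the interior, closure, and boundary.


int(A) = {31, 34}, cl(A) = {30, 31, 32, 33, 34}, ∂A = {30, 32, 33}.

Closed sets in (X, τ) are complements of opens:
  closed(X, τ) = {∅, {30}, {30, 31}, {30, 32, 33}, {30, 31, 32, 33}, {30, 31, 32, 33, 34}}.
int(A) = ⋃ {U ∈ τ : U ⊆ A}. Opens contained in A: ∅, {34}, {31, 34}.
Taking the union of these: int(A) = {31, 34}.
cl(A) = ⋂ {C closed : A ⊆ C}. Closed sets containing A: {30, 31, 32, 33, 34}.
Intersecting these: cl(A) = {30, 31, 32, 33, 34}.
∂A = cl(A) ∖ int(A) = {30, 31, 32, 33, 34} ∖ {31, 34} = {30, 32, 33}.


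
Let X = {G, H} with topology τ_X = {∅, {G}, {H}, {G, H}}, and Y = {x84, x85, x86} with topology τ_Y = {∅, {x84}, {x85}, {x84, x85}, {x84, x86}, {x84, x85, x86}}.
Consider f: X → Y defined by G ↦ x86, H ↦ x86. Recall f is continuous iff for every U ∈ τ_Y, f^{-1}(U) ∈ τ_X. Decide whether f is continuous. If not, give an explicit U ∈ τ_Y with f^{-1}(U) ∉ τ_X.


f IS continuous.

Compute f^{-1}(U) for each U ∈ τ_Y:
  U = ∅: f^{-1}(U) = ∅ ∈ τ_X ✓.
  U = {x84}: f^{-1}(U) = ∅ ∈ τ_X ✓.
  U = {x85}: f^{-1}(U) = ∅ ∈ τ_X ✓.
  U = {x84, x85}: f^{-1}(U) = ∅ ∈ τ_X ✓.
  U = {x84, x86}: f^{-1}(U) = {G, H} ∈ τ_X ✓.
  U = {x84, x85, x86}: f^{-1}(U) = {G, H} ∈ τ_X ✓.
Every preimage lies in τ_X, so f IS continuous.


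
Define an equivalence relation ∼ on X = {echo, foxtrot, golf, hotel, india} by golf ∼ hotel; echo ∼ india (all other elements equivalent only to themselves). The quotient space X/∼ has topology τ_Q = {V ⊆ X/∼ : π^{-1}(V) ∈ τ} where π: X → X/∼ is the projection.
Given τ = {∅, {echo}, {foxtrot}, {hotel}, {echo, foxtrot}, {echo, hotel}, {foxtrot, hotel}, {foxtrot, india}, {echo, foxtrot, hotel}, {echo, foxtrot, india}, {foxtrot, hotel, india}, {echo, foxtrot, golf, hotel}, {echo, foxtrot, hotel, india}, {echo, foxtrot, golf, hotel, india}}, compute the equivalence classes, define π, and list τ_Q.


X/∼ = {[echo=india], [foxtrot], [golf=hotel]}; |τ_Q| = 4.

Equivalence classes: [echo=india], [foxtrot], [golf=hotel].
Quotient map π: X → X/∼ sends echo ↦ [echo=india], foxtrot ↦ [foxtrot], golf ↦ [golf=hotel], hotel ↦ [golf=hotel], india ↦ [echo=india].
For each subset V ⊆ X/∼, compute π^{-1}(V) ⊆ X and check whether π^{-1}(V) ∈ τ. V is open in τ_Q iff π^{-1}(V) ∈ τ.
  V = {}: π^{-1}(V) = ∅ ∈ τ ✓.
  V = {[echo=india]}: π^{-1}(V) = {echo, india} ∉ τ ✗.
  V = {[foxtrot]}: π^{-1}(V) = {foxtrot} ∈ τ ✓.
  V = {[echo=india], [foxtrot]}: π^{-1}(V) = {echo, foxtrot, india} ∈ τ ✓.
  V = {[golf=hotel]}: π^{-1}(V) = {golf, hotel} ∉ τ ✗.
  V = {[echo=india], [golf=hotel]}: π^{-1}(V) = {echo, golf, hotel, india} ∉ τ ✗.
  V = {[foxtrot], [golf=hotel]}: π^{-1}(V) = {foxtrot, golf, hotel} ∉ τ ✗.
  V = {[echo=india], [foxtrot], [golf=hotel]}: π^{-1}(V) = {echo, foxtrot, golf, hotel, india} ∈ τ ✓.
Open sets in the quotient: τ_Q = {{}, {[foxtrot]}, {[echo=india], [foxtrot]}, {[echo=india], [foxtrot], [golf=hotel]}} (4 elements).


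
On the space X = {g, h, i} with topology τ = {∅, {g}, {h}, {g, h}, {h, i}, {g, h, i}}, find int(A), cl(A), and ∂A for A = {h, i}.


int(A) = {h, i}, cl(A) = {h, i}, ∂A = ∅.

Closed sets in (X, τ) are complements of opens:
  closed(X, τ) = {∅, {g}, {i}, {g, i}, {h, i}, {g, h, i}}.
int(A) = ⋃ {U ∈ τ : U ⊆ A}. Opens contained in A: ∅, {h}, {h, i}.
Taking the union of these: int(A) = {h, i}.
cl(A) = ⋂ {C closed : A ⊆ C}. Closed sets containing A: {h, i}, {g, h, i}.
Intersecting these: cl(A) = {h, i}.
∂A = cl(A) ∖ int(A) = {h, i} ∖ {h, i} = ∅.


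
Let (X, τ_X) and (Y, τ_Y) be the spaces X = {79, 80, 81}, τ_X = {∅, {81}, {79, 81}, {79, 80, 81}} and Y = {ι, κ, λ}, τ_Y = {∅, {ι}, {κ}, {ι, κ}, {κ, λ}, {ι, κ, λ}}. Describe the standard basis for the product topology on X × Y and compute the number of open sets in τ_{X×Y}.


Basis B = {∅ × ∅, {81} × {ι}, {81} × {κ}, {79, 81} × {ι}, {79, 81} × {κ}, {81} × {ι, κ}, {81} × {κ, λ}, {79, 80, 81} × {ι}, {79, 80, 81} × {κ}, {81} × {ι, κ, λ}, {79, 81} × {ι, κ}, {79, 81} × {κ, λ}, {79, 81} × {ι, κ, λ}, {79, 80, 81} × {ι, κ}, {79, 80, 81} × {κ, λ}, {79, 80, 81} × {ι, κ, λ}}; |τ_{X×Y}| = 40.

Enumerate products U × V with U ∈ τ_X, V ∈ τ_Y (deduplicated):
  ∅ × ∅ = {} (∅)
  {81} × {ι} = {(81,ι)}
  {81} × {κ} = {(81,κ)}
  {79, 81} × {ι} = {(79,ι), (81,ι)}
  {79, 81} × {κ} = {(79,κ), (81,κ)}
  {81} × {ι, κ} = {(81,ι), (81,κ)}
  {81} × {κ, λ} = {(81,κ), (81,λ)}
  {79, 80, 81} × {ι} = {(79,ι), (80,ι), (81,ι)}
  {79, 80, 81} × {κ} = {(79,κ), (80,κ), (81,κ)}
  {81} × {ι, κ, λ} = {(81,ι), (81,κ), (81,λ)}
  {79, 81} × {ι, κ} = {(79,ι), (79,κ), (81,ι), (81,κ)}
  {79, 81} × {κ, λ} = {(79,κ), (79,λ), (81,κ), (81,λ)}
  {79, 81} × {ι, κ, λ} = {(79,ι), (79,κ), (79,λ), (81,ι), (81,κ), (81,λ)}
  {79, 80, 81} × {ι, κ} = {(79,ι), (79,κ), (80,ι), (80,κ), (81,ι), (81,κ)}
  {79, 80, 81} × {κ, λ} = {(79,κ), (79,λ), (80,κ), (80,λ), (81,κ), (81,λ)}
  {79, 80, 81} × {ι, κ, λ} = {(79,ι), (79,κ), (79,λ), (80,ι), (80,κ), (80,λ), (81,ι), (81,κ), (81,λ)}
These 16 distinct sets form the basis B.
Close under arbitrary unions to get τ_{X×Y}; counting gives |τ_{X×Y}| = 40.


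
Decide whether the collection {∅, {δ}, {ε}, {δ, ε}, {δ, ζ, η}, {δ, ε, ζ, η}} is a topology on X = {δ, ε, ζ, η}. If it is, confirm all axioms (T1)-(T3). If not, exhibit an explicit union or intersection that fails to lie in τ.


τ IS a topology on X.

Axiom (T1): ∅ ∈ τ? Yes; X ∈ τ? Yes.
Axiom (T2/T3): check pairwise unions and intersections of members of τ.
All pairwise intersections and unions checked — each lies in τ. Therefore τ satisfies (T1), (T2), (T3): it IS a topology on X.


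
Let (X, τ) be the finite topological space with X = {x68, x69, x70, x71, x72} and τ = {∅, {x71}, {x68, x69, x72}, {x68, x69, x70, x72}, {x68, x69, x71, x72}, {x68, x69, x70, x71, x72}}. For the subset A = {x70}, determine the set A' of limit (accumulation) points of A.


A' = ∅

For each x ∈ X, list the open sets U ∈ τ with x ∈ U, then check whether U ∩ (A ∖ {x}) ≠ ∅ for every such U.
  x = x68: open {x68, x69, x72} ∋ x has {x68, x69, x72} ∩ (A ∖ {x68}) = ∅, so x is NOT a limit point.
  x = x69: open {x68, x69, x72} ∋ x has {x68, x69, x72} ∩ (A ∖ {x69}) = ∅, so x is NOT a limit point.
  x = x70: open {x68, x69, x70, x72} ∋ x has {x68, x69, x70, x72} ∩ (A ∖ {x70}) = ∅, so x is NOT a limit point.
  x = x71: open {x71} ∋ x has {x71} ∩ (A ∖ {x71}) = ∅, so x is NOT a limit point.
  x = x72: open {x68, x69, x72} ∋ x has {x68, x69, x72} ∩ (A ∖ {x72}) = ∅, so x is NOT a limit point.
Collecting: A' = ∅.


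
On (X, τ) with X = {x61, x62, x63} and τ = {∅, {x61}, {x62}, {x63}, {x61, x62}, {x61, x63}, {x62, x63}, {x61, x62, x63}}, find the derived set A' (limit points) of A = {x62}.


A' = ∅

For each x ∈ X, list the open sets U ∈ τ with x ∈ U, then check whether U ∩ (A ∖ {x}) ≠ ∅ for every such U.
  x = x61: open {x61} ∋ x has {x61} ∩ (A ∖ {x61}) = ∅, so x is NOT a limit point.
  x = x62: open {x62} ∋ x has {x62} ∩ (A ∖ {x62}) = ∅, so x is NOT a limit point.
  x = x63: open {x63} ∋ x has {x63} ∩ (A ∖ {x63}) = ∅, so x is NOT a limit point.
Collecting: A' = ∅.


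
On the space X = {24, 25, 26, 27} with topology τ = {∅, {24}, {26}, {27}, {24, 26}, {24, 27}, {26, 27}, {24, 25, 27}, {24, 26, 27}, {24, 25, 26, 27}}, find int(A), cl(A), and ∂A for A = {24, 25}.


int(A) = {24}, cl(A) = {24, 25}, ∂A = {25}.

Closed sets in (X, τ) are complements of opens:
  closed(X, τ) = {∅, {25}, {26}, {24, 25}, {25, 26}, {25, 27}, {24, 25, 26}, {24, 25, 27}, {25, 26, 27}, {24, 25, 26, 27}}.
int(A) = ⋃ {U ∈ τ : U ⊆ A}. Opens contained in A: ∅, {24}.
Taking the union of these: int(A) = {24}.
cl(A) = ⋂ {C closed : A ⊆ C}. Closed sets containing A: {24, 25}, {24, 25, 26}, {24, 25, 27}, {24, 25, 26, 27}.
Intersecting these: cl(A) = {24, 25}.
∂A = cl(A) ∖ int(A) = {24, 25} ∖ {24} = {25}.


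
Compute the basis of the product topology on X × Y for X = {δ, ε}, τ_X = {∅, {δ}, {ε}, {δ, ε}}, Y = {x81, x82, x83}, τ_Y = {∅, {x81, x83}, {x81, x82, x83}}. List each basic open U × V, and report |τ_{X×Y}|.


Basis B = {∅ × ∅, {δ} × {x81, x83}, {ε} × {x81, x83}, {δ} × {x81, x82, x83}, {ε} × {x81, x82, x83}, {δ, ε} × {x81, x83}, {δ, ε} × {x81, x82, x83}}; |τ_{X×Y}| = 9.

Enumerate products U × V with U ∈ τ_X, V ∈ τ_Y (deduplicated):
  ∅ × ∅ = {} (∅)
  {δ} × {x81, x83} = {(δ,x81), (δ,x83)}
  {ε} × {x81, x83} = {(ε,x81), (ε,x83)}
  {δ} × {x81, x82, x83} = {(δ,x81), (δ,x82), (δ,x83)}
  {ε} × {x81, x82, x83} = {(ε,x81), (ε,x82), (ε,x83)}
  {δ, ε} × {x81, x83} = {(δ,x81), (δ,x83), (ε,x81), (ε,x83)}
  {δ, ε} × {x81, x82, x83} = {(δ,x81), (δ,x82), (δ,x83), (ε,x81), (ε,x82), (ε,x83)}
These 7 distinct sets form the basis B.
Close under arbitrary unions to get τ_{X×Y}; counting gives |τ_{X×Y}| = 9.


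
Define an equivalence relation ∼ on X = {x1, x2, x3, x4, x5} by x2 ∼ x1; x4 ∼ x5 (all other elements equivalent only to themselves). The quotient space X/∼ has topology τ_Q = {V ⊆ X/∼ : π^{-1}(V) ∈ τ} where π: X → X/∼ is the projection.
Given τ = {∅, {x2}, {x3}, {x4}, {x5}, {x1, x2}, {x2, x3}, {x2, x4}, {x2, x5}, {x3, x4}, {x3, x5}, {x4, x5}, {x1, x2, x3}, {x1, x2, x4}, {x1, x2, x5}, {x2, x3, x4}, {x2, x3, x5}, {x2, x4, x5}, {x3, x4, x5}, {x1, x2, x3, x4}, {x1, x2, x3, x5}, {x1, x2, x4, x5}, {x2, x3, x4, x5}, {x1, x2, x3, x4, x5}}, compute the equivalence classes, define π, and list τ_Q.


X/∼ = {[x1=x2], [x3], [x4=x5]}; |τ_Q| = 8.

Equivalence classes: [x1=x2], [x3], [x4=x5].
Quotient map π: X → X/∼ sends x1 ↦ [x1=x2], x2 ↦ [x1=x2], x3 ↦ [x3], x4 ↦ [x4=x5], x5 ↦ [x4=x5].
For each subset V ⊆ X/∼, compute π^{-1}(V) ⊆ X and check whether π^{-1}(V) ∈ τ. V is open in τ_Q iff π^{-1}(V) ∈ τ.
  V = {}: π^{-1}(V) = ∅ ∈ τ ✓.
  V = {[x1=x2]}: π^{-1}(V) = {x1, x2} ∈ τ ✓.
  V = {[x3]}: π^{-1}(V) = {x3} ∈ τ ✓.
  V = {[x1=x2], [x3]}: π^{-1}(V) = {x1, x2, x3} ∈ τ ✓.
  V = {[x4=x5]}: π^{-1}(V) = {x4, x5} ∈ τ ✓.
  V = {[x1=x2], [x4=x5]}: π^{-1}(V) = {x1, x2, x4, x5} ∈ τ ✓.
  V = {[x3], [x4=x5]}: π^{-1}(V) = {x3, x4, x5} ∈ τ ✓.
  V = {[x1=x2], [x3], [x4=x5]}: π^{-1}(V) = {x1, x2, x3, x4, x5} ∈ τ ✓.
Open sets in the quotient: τ_Q = {{}, {[x1=x2]}, {[x3]}, {[x1=x2], [x3]}, {[x4=x5]}, {[x1=x2], [x4=x5]}, {[x3], [x4=x5]}, {[x1=x2], [x3], [x4=x5]}} (8 elements).


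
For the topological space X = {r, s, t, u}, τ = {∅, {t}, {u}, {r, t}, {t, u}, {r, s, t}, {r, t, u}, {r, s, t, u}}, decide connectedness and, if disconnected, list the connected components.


(X, τ) is disconnected; components = [{u}, {r, s, t}].

Find clopen sets (U ∈ τ with X ∖ U ∈ τ):
  U = ∅, X ∖ U = {r, s, t, u} — both open, so U is clopen.
  U = {u}, X ∖ U = {r, s, t} — both open, so U is clopen.
  U = {r, s, t}, X ∖ U = {u} — both open, so U is clopen.
  U = {r, s, t, u}, X ∖ U = ∅ — both open, so U is clopen.
Nontrivial clopen(s) exist: e.g. {u}. So (X, τ) is disconnected.
Compute connected components by grouping points that agree on all clopens:
  component: {u}
  component: {r, s, t}


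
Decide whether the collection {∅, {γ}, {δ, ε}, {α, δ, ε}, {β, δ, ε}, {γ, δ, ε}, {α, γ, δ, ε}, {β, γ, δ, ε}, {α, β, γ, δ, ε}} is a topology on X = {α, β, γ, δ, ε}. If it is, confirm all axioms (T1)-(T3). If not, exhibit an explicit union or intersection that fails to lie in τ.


τ is NOT a topology on X.

Axiom (T1): ∅ ∈ τ? Yes; X ∈ τ? Yes.
Axiom (T2/T3): check pairwise unions and intersections of members of τ.
Counterexample for (T2): {α, δ, ε} ∪ {β, δ, ε} = {α, β, δ, ε} ∉ τ. Therefore τ is NOT a topology.


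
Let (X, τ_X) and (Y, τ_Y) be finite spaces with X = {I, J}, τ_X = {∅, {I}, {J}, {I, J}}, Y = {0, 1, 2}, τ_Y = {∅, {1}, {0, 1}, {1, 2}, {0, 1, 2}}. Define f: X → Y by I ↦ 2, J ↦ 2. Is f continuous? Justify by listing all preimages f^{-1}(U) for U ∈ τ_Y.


f IS continuous.

Compute f^{-1}(U) for each U ∈ τ_Y:
  U = ∅: f^{-1}(U) = ∅ ∈ τ_X ✓.
  U = {1}: f^{-1}(U) = ∅ ∈ τ_X ✓.
  U = {0, 1}: f^{-1}(U) = ∅ ∈ τ_X ✓.
  U = {1, 2}: f^{-1}(U) = {I, J} ∈ τ_X ✓.
  U = {0, 1, 2}: f^{-1}(U) = {I, J} ∈ τ_X ✓.
Every preimage lies in τ_X, so f IS continuous.


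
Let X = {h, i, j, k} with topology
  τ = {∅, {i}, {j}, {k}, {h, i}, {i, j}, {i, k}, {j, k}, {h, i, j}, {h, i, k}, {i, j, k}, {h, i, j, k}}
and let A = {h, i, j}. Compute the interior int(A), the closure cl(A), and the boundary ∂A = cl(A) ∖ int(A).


int(A) = {h, i, j}, cl(A) = {h, i, j}, ∂A = ∅.

Closed sets in (X, τ) are complements of opens:
  closed(X, τ) = {∅, {h}, {j}, {k}, {h, i}, {h, j}, {h, k}, {j, k}, {h, i, j}, {h, i, k}, {h, j, k}, {h, i, j, k}}.
int(A) = ⋃ {U ∈ τ : U ⊆ A}. Opens contained in A: ∅, {i}, {j}, {h, i}, {i, j}, {h, i, j}.
Taking the union of these: int(A) = {h, i, j}.
cl(A) = ⋂ {C closed : A ⊆ C}. Closed sets containing A: {h, i, j}, {h, i, j, k}.
Intersecting these: cl(A) = {h, i, j}.
∂A = cl(A) ∖ int(A) = {h, i, j} ∖ {h, i, j} = ∅.


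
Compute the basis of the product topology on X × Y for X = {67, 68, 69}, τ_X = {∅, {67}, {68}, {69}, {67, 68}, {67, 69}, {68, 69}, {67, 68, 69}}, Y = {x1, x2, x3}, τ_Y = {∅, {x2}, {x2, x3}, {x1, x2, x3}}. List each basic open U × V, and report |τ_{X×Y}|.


Basis B = {∅ × ∅, {67} × {x2}, {68} × {x2}, {69} × {x2}, {67} × {x2, x3}, {67, 68} × {x2}, {67, 69} × {x2}, {68} × {x2, x3}, {68, 69} × {x2}, {69} × {x2, x3}, {67} × {x1, x2, x3}, {67, 68, 69} × {x2}, {68} × {x1, x2, x3}, {69} × {x1, x2, x3}, {67, 68} × {x2, x3}, {67, 69} × {x2, x3}, {68, 69} × {x2, x3}, {67, 68} × {x1, x2, x3}, {67, 69} × {x1, x2, x3}, {67, 68, 69} × {x2, x3}, {68, 69} × {x1, x2, x3}, {67, 68, 69} × {x1, x2, x3}}; |τ_{X×Y}| = 64.

Enumerate products U × V with U ∈ τ_X, V ∈ τ_Y (deduplicated):
  ∅ × ∅ = {} (∅)
  {67} × {x2} = {(67,x2)}
  {68} × {x2} = {(68,x2)}
  {69} × {x2} = {(69,x2)}
  {67} × {x2, x3} = {(67,x2), (67,x3)}
  {67, 68} × {x2} = {(67,x2), (68,x2)}
  {67, 69} × {x2} = {(67,x2), (69,x2)}
  {68} × {x2, x3} = {(68,x2), (68,x3)}
  {68, 69} × {x2} = {(68,x2), (69,x2)}
  {69} × {x2, x3} = {(69,x2), (69,x3)}
  {67} × {x1, x2, x3} = {(67,x1), (67,x2), (67,x3)}
  {67, 68, 69} × {x2} = {(67,x2), (68,x2), (69,x2)}
  {68} × {x1, x2, x3} = {(68,x1), (68,x2), (68,x3)}
  {69} × {x1, x2, x3} = {(69,x1), (69,x2), (69,x3)}
  {67, 68} × {x2, x3} = {(67,x2), (67,x3), (68,x2), (68,x3)}
  {67, 69} × {x2, x3} = {(67,x2), (67,x3), (69,x2), (69,x3)}
  {68, 69} × {x2, x3} = {(68,x2), (68,x3), (69,x2), (69,x3)}
  {67, 68} × {x1, x2, x3} = {(67,x1), (67,x2), (67,x3), (68,x1), (68,x2), (68,x3)}
  {67, 69} × {x1, x2, x3} = {(67,x1), (67,x2), (67,x3), (69,x1), (69,x2), (69,x3)}
  {67, 68, 69} × {x2, x3} = {(67,x2), (67,x3), (68,x2), (68,x3), (69,x2), (69,x3)}
  {68, 69} × {x1, x2, x3} = {(68,x1), (68,x2), (68,x3), (69,x1), (69,x2), (69,x3)}
  {67, 68, 69} × {x1, x2, x3} = {(67,x1), (67,x2), (67,x3), (68,x1), (68,x2), (68,x3), (69,x1), (69,x2), (69,x3)}
These 22 distinct sets form the basis B.
Close under arbitrary unions to get τ_{X×Y}; counting gives |τ_{X×Y}| = 64.


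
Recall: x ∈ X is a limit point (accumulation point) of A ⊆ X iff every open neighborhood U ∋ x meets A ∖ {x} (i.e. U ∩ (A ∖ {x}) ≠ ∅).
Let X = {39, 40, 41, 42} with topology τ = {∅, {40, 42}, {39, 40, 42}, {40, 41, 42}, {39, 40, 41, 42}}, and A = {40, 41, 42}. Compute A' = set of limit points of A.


A' = {39, 40, 41, 42}

For each x ∈ X, list the open sets U ∈ τ with x ∈ U, then check whether U ∩ (A ∖ {x}) ≠ ∅ for every such U.
  x = 39: opens ∋ x are {39, 40, 42}, {39, 40, 41, 42}; each meets A ∖ {39}, so x IS a limit point.
  x = 40: opens ∋ x are {40, 42}, {39, 40, 42}, {40, 41, 42}, {39, 40, 41, 42}; each meets A ∖ {40}, so x IS a limit point.
  x = 41: opens ∋ x are {40, 41, 42}, {39, 40, 41, 42}; each meets A ∖ {41}, so x IS a limit point.
  x = 42: opens ∋ x are {40, 42}, {39, 40, 42}, {40, 41, 42}, {39, 40, 41, 42}; each meets A ∖ {42}, so x IS a limit point.
Collecting: A' = {39, 40, 41, 42}.


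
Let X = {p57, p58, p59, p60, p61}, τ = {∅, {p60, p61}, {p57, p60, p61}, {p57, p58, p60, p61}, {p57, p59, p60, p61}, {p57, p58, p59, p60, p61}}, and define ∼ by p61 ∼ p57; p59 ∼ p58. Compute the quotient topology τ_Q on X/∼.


X/∼ = {[p57=p61], [p58=p59], [p60]}; |τ_Q| = 3.

Equivalence classes: [p57=p61], [p58=p59], [p60].
Quotient map π: X → X/∼ sends p57 ↦ [p57=p61], p58 ↦ [p58=p59], p59 ↦ [p58=p59], p60 ↦ [p60], p61 ↦ [p57=p61].
For each subset V ⊆ X/∼, compute π^{-1}(V) ⊆ X and check whether π^{-1}(V) ∈ τ. V is open in τ_Q iff π^{-1}(V) ∈ τ.
  V = {}: π^{-1}(V) = ∅ ∈ τ ✓.
  V = {[p57=p61]}: π^{-1}(V) = {p57, p61} ∉ τ ✗.
  V = {[p58=p59]}: π^{-1}(V) = {p58, p59} ∉ τ ✗.
  V = {[p57=p61], [p58=p59]}: π^{-1}(V) = {p57, p58, p59, p61} ∉ τ ✗.
  V = {[p60]}: π^{-1}(V) = {p60} ∉ τ ✗.
  V = {[p57=p61], [p60]}: π^{-1}(V) = {p57, p60, p61} ∈ τ ✓.
  V = {[p58=p59], [p60]}: π^{-1}(V) = {p58, p59, p60} ∉ τ ✗.
  V = {[p57=p61], [p58=p59], [p60]}: π^{-1}(V) = {p57, p58, p59, p60, p61} ∈ τ ✓.
Open sets in the quotient: τ_Q = {{}, {[p57=p61], [p60]}, {[p57=p61], [p58=p59], [p60]}} (3 elements).


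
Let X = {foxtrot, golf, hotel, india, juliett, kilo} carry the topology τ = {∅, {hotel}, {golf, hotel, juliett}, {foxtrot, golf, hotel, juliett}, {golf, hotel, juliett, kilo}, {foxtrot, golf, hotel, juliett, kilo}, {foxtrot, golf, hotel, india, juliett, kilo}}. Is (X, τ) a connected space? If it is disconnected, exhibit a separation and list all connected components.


(X, τ) is connected.

Find clopen sets (U ∈ τ with X ∖ U ∈ τ):
  U = ∅, X ∖ U = {foxtrot, golf, hotel, india, juliett, kilo} — both open, so U is clopen.
  U = {foxtrot, golf, hotel, india, juliett, kilo}, X ∖ U = ∅ — both open, so U is clopen.
Only trivial clopens (∅ and X) exist, so (X, τ) is connected.
Compute connected components by grouping points that agree on all clopens:
  component: {foxtrot, golf, hotel, india, juliett, kilo}


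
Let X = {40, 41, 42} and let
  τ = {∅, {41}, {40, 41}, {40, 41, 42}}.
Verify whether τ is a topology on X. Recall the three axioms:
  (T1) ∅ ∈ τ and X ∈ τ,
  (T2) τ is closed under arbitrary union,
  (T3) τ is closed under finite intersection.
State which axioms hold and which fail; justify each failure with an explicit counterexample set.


τ IS a topology on X.

Axiom (T1): ∅ ∈ τ? Yes; X ∈ τ? Yes.
Axiom (T2/T3): check pairwise unions and intersections of members of τ.
All pairwise intersections and unions checked — each lies in τ. Therefore τ satisfies (T1), (T2), (T3): it IS a topology on X.


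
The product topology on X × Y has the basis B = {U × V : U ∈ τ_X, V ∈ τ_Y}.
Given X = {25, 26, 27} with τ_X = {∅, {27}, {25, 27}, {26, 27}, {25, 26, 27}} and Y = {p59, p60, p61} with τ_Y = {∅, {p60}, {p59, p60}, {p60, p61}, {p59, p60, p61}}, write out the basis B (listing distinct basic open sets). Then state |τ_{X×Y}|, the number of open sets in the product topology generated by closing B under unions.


Basis B = {∅ × ∅, {27} × {p60}, {25, 27} × {p60}, {26, 27} × {p60}, {27} × {p59, p60}, {27} × {p60, p61}, {25, 26, 27} × {p60}, {27} × {p59, p60, p61}, {25, 27} × {p59, p60}, {25, 27} × {p60, p61}, {26, 27} × {p59, p60}, {26, 27} × {p60, p61}, {25, 27} × {p59, p60, p61}, {25, 26, 27} × {p59, p60}, {25, 26, 27} × {p60, p61}, {26, 27} × {p59, p60, p61}, {25, 26, 27} × {p59, p60, p61}}; |τ_{X×Y}| = 48.

Enumerate products U × V with U ∈ τ_X, V ∈ τ_Y (deduplicated):
  ∅ × ∅ = {} (∅)
  {27} × {p60} = {(27,p60)}
  {25, 27} × {p60} = {(25,p60), (27,p60)}
  {26, 27} × {p60} = {(26,p60), (27,p60)}
  {27} × {p59, p60} = {(27,p59), (27,p60)}
  {27} × {p60, p61} = {(27,p60), (27,p61)}
  {25, 26, 27} × {p60} = {(25,p60), (26,p60), (27,p60)}
  {27} × {p59, p60, p61} = {(27,p59), (27,p60), (27,p61)}
  {25, 27} × {p59, p60} = {(25,p59), (25,p60), (27,p59), (27,p60)}
  {25, 27} × {p60, p61} = {(25,p60), (25,p61), (27,p60), (27,p61)}
  {26, 27} × {p59, p60} = {(26,p59), (26,p60), (27,p59), (27,p60)}
  {26, 27} × {p60, p61} = {(26,p60), (26,p61), (27,p60), (27,p61)}
  {25, 27} × {p59, p60, p61} = {(25,p59), (25,p60), (25,p61), (27,p59), (27,p60), (27,p61)}
  {25, 26, 27} × {p59, p60} = {(25,p59), (25,p60), (26,p59), (26,p60), (27,p59), (27,p60)}
  {25, 26, 27} × {p60, p61} = {(25,p60), (25,p61), (26,p60), (26,p61), (27,p60), (27,p61)}
  {26, 27} × {p59, p60, p61} = {(26,p59), (26,p60), (26,p61), (27,p59), (27,p60), (27,p61)}
  {25, 26, 27} × {p59, p60, p61} = {(25,p59), (25,p60), (25,p61), (26,p59), (26,p60), (26,p61), (27,p59), (27,p60), (27,p61)}
These 17 distinct sets form the basis B.
Close under arbitrary unions to get τ_{X×Y}; counting gives |τ_{X×Y}| = 48.


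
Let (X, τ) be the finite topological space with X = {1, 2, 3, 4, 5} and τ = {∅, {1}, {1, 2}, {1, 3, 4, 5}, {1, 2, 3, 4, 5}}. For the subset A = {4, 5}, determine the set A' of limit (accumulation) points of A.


A' = {3, 4, 5}

For each x ∈ X, list the open sets U ∈ τ with x ∈ U, then check whether U ∩ (A ∖ {x}) ≠ ∅ for every such U.
  x = 1: open {1} ∋ x has {1} ∩ (A ∖ {1}) = ∅, so x is NOT a limit point.
  x = 2: open {1, 2} ∋ x has {1, 2} ∩ (A ∖ {2}) = ∅, so x is NOT a limit point.
  x = 3: opens ∋ x are {1, 3, 4, 5}, {1, 2, 3, 4, 5}; each meets A ∖ {3}, so x IS a limit point.
  x = 4: opens ∋ x are {1, 3, 4, 5}, {1, 2, 3, 4, 5}; each meets A ∖ {4}, so x IS a limit point.
  x = 5: opens ∋ x are {1, 3, 4, 5}, {1, 2, 3, 4, 5}; each meets A ∖ {5}, so x IS a limit point.
Collecting: A' = {3, 4, 5}.


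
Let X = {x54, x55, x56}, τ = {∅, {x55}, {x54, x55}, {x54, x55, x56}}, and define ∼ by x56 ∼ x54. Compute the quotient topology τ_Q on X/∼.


X/∼ = {[x54=x56], [x55]}; |τ_Q| = 3.

Equivalence classes: [x54=x56], [x55].
Quotient map π: X → X/∼ sends x54 ↦ [x54=x56], x55 ↦ [x55], x56 ↦ [x54=x56].
For each subset V ⊆ X/∼, compute π^{-1}(V) ⊆ X and check whether π^{-1}(V) ∈ τ. V is open in τ_Q iff π^{-1}(V) ∈ τ.
  V = {}: π^{-1}(V) = ∅ ∈ τ ✓.
  V = {[x54=x56]}: π^{-1}(V) = {x54, x56} ∉ τ ✗.
  V = {[x55]}: π^{-1}(V) = {x55} ∈ τ ✓.
  V = {[x54=x56], [x55]}: π^{-1}(V) = {x54, x55, x56} ∈ τ ✓.
Open sets in the quotient: τ_Q = {{}, {[x55]}, {[x54=x56], [x55]}} (3 elements).


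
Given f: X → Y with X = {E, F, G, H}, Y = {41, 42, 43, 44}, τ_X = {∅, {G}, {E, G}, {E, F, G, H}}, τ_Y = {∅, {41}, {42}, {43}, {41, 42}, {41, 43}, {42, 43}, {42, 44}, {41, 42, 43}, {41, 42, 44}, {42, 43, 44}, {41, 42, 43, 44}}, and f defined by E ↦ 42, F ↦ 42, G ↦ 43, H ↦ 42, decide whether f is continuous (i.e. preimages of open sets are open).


f is NOT continuous.

Compute f^{-1}(U) for each U ∈ τ_Y:
  U = ∅: f^{-1}(U) = ∅ ∈ τ_X ✓.
  U = {41}: f^{-1}(U) = ∅ ∈ τ_X ✓.
  U = {42}: f^{-1}(U) = {E, F, H} ∉ τ_X ✗.
  U = {43}: f^{-1}(U) = {G} ∈ τ_X ✓.
  U = {41, 42}: f^{-1}(U) = {E, F, H} ∉ τ_X ✗.
  U = {41, 43}: f^{-1}(U) = {G} ∈ τ_X ✓.
  U = {42, 43}: f^{-1}(U) = {E, F, G, H} ∈ τ_X ✓.
  U = {42, 44}: f^{-1}(U) = {E, F, H} ∉ τ_X ✗.
  U = {41, 42, 43}: f^{-1}(U) = {E, F, G, H} ∈ τ_X ✓.
  U = {41, 42, 44}: f^{-1}(U) = {E, F, H} ∉ τ_X ✗.
  U = {42, 43, 44}: f^{-1}(U) = {E, F, G, H} ∈ τ_X ✓.
  U = {41, 42, 43, 44}: f^{-1}(U) = {E, F, G, H} ∈ τ_X ✓.
Found U = {42} with f^{-1}(U) = {E, F, H} not in τ_X. Therefore f is NOT continuous.


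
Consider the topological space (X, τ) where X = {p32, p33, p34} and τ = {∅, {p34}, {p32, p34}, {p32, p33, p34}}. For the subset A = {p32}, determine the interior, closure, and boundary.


int(A) = ∅, cl(A) = {p32, p33}, ∂A = {p32, p33}.

Closed sets in (X, τ) are complements of opens:
  closed(X, τ) = {∅, {p33}, {p32, p33}, {p32, p33, p34}}.
int(A) = ⋃ {U ∈ τ : U ⊆ A}. Opens contained in A: ∅.
Taking the union of these: int(A) = ∅.
cl(A) = ⋂ {C closed : A ⊆ C}. Closed sets containing A: {p32, p33}, {p32, p33, p34}.
Intersecting these: cl(A) = {p32, p33}.
∂A = cl(A) ∖ int(A) = {p32, p33} ∖ ∅ = {p32, p33}.


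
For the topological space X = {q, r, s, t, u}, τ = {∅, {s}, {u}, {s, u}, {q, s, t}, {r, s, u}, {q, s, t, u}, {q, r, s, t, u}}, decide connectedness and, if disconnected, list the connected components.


(X, τ) is connected.

Find clopen sets (U ∈ τ with X ∖ U ∈ τ):
  U = ∅, X ∖ U = {q, r, s, t, u} — both open, so U is clopen.
  U = {q, r, s, t, u}, X ∖ U = ∅ — both open, so U is clopen.
Only trivial clopens (∅ and X) exist, so (X, τ) is connected.
Compute connected components by grouping points that agree on all clopens:
  component: {q, r, s, t, u}


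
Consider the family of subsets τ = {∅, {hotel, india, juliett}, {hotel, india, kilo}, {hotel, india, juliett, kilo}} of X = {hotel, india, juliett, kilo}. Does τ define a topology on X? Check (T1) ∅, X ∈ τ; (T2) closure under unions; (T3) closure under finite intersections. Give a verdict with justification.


τ is NOT a topology on X.

Axiom (T1): ∅ ∈ τ? Yes; X ∈ τ? Yes.
Axiom (T2/T3): check pairwise unions and intersections of members of τ.
Counterexample for (T3): {hotel, india, juliett} ∩ {hotel, india, kilo} = {hotel, india} ∉ τ. Therefore τ is NOT a topology.


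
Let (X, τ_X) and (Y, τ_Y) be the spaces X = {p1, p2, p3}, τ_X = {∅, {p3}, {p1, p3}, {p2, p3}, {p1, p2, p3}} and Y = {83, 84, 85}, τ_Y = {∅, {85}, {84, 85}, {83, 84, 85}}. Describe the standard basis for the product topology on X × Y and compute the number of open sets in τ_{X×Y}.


Basis B = {∅ × ∅, {p3} × {85}, {p1, p3} × {85}, {p2, p3} × {85}, {p3} × {84, 85}, {p1, p2, p3} × {85}, {p3} × {83, 84, 85}, {p1, p3} × {84, 85}, {p2, p3} × {84, 85}, {p1, p3} × {83, 84, 85}, {p1, p2, p3} × {84, 85}, {p2, p3} × {83, 84, 85}, {p1, p2, p3} × {83, 84, 85}}; |τ_{X×Y}| = 30.

Enumerate products U × V with U ∈ τ_X, V ∈ τ_Y (deduplicated):
  ∅ × ∅ = {} (∅)
  {p3} × {85} = {(p3,85)}
  {p1, p3} × {85} = {(p1,85), (p3,85)}
  {p2, p3} × {85} = {(p2,85), (p3,85)}
  {p3} × {84, 85} = {(p3,84), (p3,85)}
  {p1, p2, p3} × {85} = {(p1,85), (p2,85), (p3,85)}
  {p3} × {83, 84, 85} = {(p3,83), (p3,84), (p3,85)}
  {p1, p3} × {84, 85} = {(p1,84), (p1,85), (p3,84), (p3,85)}
  {p2, p3} × {84, 85} = {(p2,84), (p2,85), (p3,84), (p3,85)}
  {p1, p3} × {83, 84, 85} = {(p1,83), (p1,84), (p1,85), (p3,83), (p3,84), (p3,85)}
  {p1, p2, p3} × {84, 85} = {(p1,84), (p1,85), (p2,84), (p2,85), (p3,84), (p3,85)}
  {p2, p3} × {83, 84, 85} = {(p2,83), (p2,84), (p2,85), (p3,83), (p3,84), (p3,85)}
  {p1, p2, p3} × {83, 84, 85} = {(p1,83), (p1,84), (p1,85), (p2,83), (p2,84), (p2,85), (p3,83), (p3,84), (p3,85)}
These 13 distinct sets form the basis B.
Close under arbitrary unions to get τ_{X×Y}; counting gives |τ_{X×Y}| = 30.


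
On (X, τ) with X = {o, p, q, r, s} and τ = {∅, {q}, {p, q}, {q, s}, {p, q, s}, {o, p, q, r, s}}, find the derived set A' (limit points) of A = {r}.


A' = {o}

For each x ∈ X, list the open sets U ∈ τ with x ∈ U, then check whether U ∩ (A ∖ {x}) ≠ ∅ for every such U.
  x = o: opens ∋ x are {o, p, q, r, s}; each meets A ∖ {o}, so x IS a limit point.
  x = p: open {p, q} ∋ x has {p, q} ∩ (A ∖ {p}) = ∅, so x is NOT a limit point.
  x = q: open {q} ∋ x has {q} ∩ (A ∖ {q}) = ∅, so x is NOT a limit point.
  x = r: open {o, p, q, r, s} ∋ x has {o, p, q, r, s} ∩ (A ∖ {r}) = ∅, so x is NOT a limit point.
  x = s: open {q, s} ∋ x has {q, s} ∩ (A ∖ {s}) = ∅, so x is NOT a limit point.
Collecting: A' = {o}.


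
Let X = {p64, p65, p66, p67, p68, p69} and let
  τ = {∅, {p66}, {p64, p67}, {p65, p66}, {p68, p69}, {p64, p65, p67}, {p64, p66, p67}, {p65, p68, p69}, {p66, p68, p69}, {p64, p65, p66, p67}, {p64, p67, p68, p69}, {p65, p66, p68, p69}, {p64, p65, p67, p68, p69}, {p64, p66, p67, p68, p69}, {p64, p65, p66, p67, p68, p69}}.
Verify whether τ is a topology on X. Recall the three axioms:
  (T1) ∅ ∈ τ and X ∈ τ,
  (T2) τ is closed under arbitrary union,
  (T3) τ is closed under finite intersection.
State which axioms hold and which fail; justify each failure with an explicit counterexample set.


τ is NOT a topology on X.

Axiom (T1): ∅ ∈ τ? Yes; X ∈ τ? Yes.
Axiom (T2/T3): check pairwise unions and intersections of members of τ.
Counterexample for (T3): {p65, p66} ∩ {p64, p65, p67} = {p65} ∉ τ. Therefore τ is NOT a topology.


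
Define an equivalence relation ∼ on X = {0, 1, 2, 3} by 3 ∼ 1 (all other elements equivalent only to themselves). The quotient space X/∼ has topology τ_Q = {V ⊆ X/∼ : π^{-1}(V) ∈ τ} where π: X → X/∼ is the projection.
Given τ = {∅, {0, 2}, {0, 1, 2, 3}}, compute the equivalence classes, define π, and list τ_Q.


X/∼ = {[0], [1=3], [2]}; |τ_Q| = 3.

Equivalence classes: [0], [1=3], [2].
Quotient map π: X → X/∼ sends 0 ↦ [0], 1 ↦ [1=3], 2 ↦ [2], 3 ↦ [1=3].
For each subset V ⊆ X/∼, compute π^{-1}(V) ⊆ X and check whether π^{-1}(V) ∈ τ. V is open in τ_Q iff π^{-1}(V) ∈ τ.
  V = {}: π^{-1}(V) = ∅ ∈ τ ✓.
  V = {[0]}: π^{-1}(V) = {0} ∉ τ ✗.
  V = {[1=3]}: π^{-1}(V) = {1, 3} ∉ τ ✗.
  V = {[0], [1=3]}: π^{-1}(V) = {0, 1, 3} ∉ τ ✗.
  V = {[2]}: π^{-1}(V) = {2} ∉ τ ✗.
  V = {[0], [2]}: π^{-1}(V) = {0, 2} ∈ τ ✓.
  V = {[1=3], [2]}: π^{-1}(V) = {1, 2, 3} ∉ τ ✗.
  V = {[0], [1=3], [2]}: π^{-1}(V) = {0, 1, 2, 3} ∈ τ ✓.
Open sets in the quotient: τ_Q = {{}, {[0], [2]}, {[0], [1=3], [2]}} (3 elements).


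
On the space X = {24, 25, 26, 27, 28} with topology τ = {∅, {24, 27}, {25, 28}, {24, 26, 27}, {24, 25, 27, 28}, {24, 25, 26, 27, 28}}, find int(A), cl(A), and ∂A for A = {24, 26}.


int(A) = ∅, cl(A) = {24, 26, 27}, ∂A = {24, 26, 27}.

Closed sets in (X, τ) are complements of opens:
  closed(X, τ) = {∅, {26}, {25, 28}, {24, 26, 27}, {25, 26, 28}, {24, 25, 26, 27, 28}}.
int(A) = ⋃ {U ∈ τ : U ⊆ A}. Opens contained in A: ∅.
Taking the union of these: int(A) = ∅.
cl(A) = ⋂ {C closed : A ⊆ C}. Closed sets containing A: {24, 26, 27}, {24, 25, 26, 27, 28}.
Intersecting these: cl(A) = {24, 26, 27}.
∂A = cl(A) ∖ int(A) = {24, 26, 27} ∖ ∅ = {24, 26, 27}.


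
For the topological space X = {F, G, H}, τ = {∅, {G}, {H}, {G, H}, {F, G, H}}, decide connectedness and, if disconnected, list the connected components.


(X, τ) is connected.

Find clopen sets (U ∈ τ with X ∖ U ∈ τ):
  U = ∅, X ∖ U = {F, G, H} — both open, so U is clopen.
  U = {F, G, H}, X ∖ U = ∅ — both open, so U is clopen.
Only trivial clopens (∅ and X) exist, so (X, τ) is connected.
Compute connected components by grouping points that agree on all clopens:
  component: {F, G, H}


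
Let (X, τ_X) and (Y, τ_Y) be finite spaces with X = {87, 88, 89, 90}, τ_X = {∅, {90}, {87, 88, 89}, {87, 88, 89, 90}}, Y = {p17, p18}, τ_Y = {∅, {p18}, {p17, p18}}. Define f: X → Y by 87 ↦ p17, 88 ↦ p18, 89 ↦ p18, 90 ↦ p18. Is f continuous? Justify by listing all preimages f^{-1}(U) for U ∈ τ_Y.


f is NOT continuous.

Compute f^{-1}(U) for each U ∈ τ_Y:
  U = ∅: f^{-1}(U) = ∅ ∈ τ_X ✓.
  U = {p18}: f^{-1}(U) = {88, 89, 90} ∉ τ_X ✗.
  U = {p17, p18}: f^{-1}(U) = {87, 88, 89, 90} ∈ τ_X ✓.
Found U = {p18} with f^{-1}(U) = {88, 89, 90} not in τ_X. Therefore f is NOT continuous.


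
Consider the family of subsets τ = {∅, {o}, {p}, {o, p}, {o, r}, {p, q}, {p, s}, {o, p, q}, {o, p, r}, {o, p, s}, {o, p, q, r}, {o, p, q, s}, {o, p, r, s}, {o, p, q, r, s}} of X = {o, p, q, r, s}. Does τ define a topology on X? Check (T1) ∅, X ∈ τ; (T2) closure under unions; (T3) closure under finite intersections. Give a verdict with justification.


τ is NOT a topology on X.

Axiom (T1): ∅ ∈ τ? Yes; X ∈ τ? Yes.
Axiom (T2/T3): check pairwise unions and intersections of members of τ.
Counterexample for (T2): {p, q} ∪ {p, s} = {p, q, s} ∉ τ. Therefore τ is NOT a topology.


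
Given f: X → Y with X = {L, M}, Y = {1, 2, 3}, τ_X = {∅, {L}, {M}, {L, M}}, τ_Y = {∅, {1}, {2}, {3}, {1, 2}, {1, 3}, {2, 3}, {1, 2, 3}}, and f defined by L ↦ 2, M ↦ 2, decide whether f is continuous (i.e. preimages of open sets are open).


f IS continuous.

Compute f^{-1}(U) for each U ∈ τ_Y:
  U = ∅: f^{-1}(U) = ∅ ∈ τ_X ✓.
  U = {1}: f^{-1}(U) = ∅ ∈ τ_X ✓.
  U = {2}: f^{-1}(U) = {L, M} ∈ τ_X ✓.
  U = {3}: f^{-1}(U) = ∅ ∈ τ_X ✓.
  U = {1, 2}: f^{-1}(U) = {L, M} ∈ τ_X ✓.
  U = {1, 3}: f^{-1}(U) = ∅ ∈ τ_X ✓.
  U = {2, 3}: f^{-1}(U) = {L, M} ∈ τ_X ✓.
  U = {1, 2, 3}: f^{-1}(U) = {L, M} ∈ τ_X ✓.
Every preimage lies in τ_X, so f IS continuous.


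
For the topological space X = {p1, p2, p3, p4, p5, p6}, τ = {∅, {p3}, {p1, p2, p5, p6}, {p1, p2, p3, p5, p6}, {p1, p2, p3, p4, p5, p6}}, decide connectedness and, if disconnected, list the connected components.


(X, τ) is connected.

Find clopen sets (U ∈ τ with X ∖ U ∈ τ):
  U = ∅, X ∖ U = {p1, p2, p3, p4, p5, p6} — both open, so U is clopen.
  U = {p1, p2, p3, p4, p5, p6}, X ∖ U = ∅ — both open, so U is clopen.
Only trivial clopens (∅ and X) exist, so (X, τ) is connected.
Compute connected components by grouping points that agree on all clopens:
  component: {p1, p2, p3, p4, p5, p6}


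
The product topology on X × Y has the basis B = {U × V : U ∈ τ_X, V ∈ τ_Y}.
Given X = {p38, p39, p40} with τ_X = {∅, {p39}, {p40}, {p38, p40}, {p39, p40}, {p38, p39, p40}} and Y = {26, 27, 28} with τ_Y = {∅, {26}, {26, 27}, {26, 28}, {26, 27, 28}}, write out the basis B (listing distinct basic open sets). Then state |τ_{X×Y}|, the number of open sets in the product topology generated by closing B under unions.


Basis B = {∅ × ∅, {p39} × {26}, {p40} × {26}, {p38, p40} × {26}, {p39} × {26, 27}, {p39} × {26, 28}, {p39, p40} × {26}, {p40} × {26, 27}, {p40} × {26, 28}, {p38, p39, p40} × {26}, {p39} × {26, 27, 28}, {p40} × {26, 27, 28}, {p38, p40} × {26, 27}, {p38, p40} × {26, 28}, {p39, p40} × {26, 27}, {p39, p40} × {26, 28}, {p38, p40} × {26, 27, 28}, {p38, p39, p40} × {26, 27}, {p38, p39, p40} × {26, 28}, {p39, p40} × {26, 27, 28}, {p38, p39, p40} × {26, 27, 28}}; |τ_{X×Y}| = 70.

Enumerate products U × V with U ∈ τ_X, V ∈ τ_Y (deduplicated):
  ∅ × ∅ = {} (∅)
  {p39} × {26} = {(p39,26)}
  {p40} × {26} = {(p40,26)}
  {p38, p40} × {26} = {(p38,26), (p40,26)}
  {p39} × {26, 27} = {(p39,26), (p39,27)}
  {p39} × {26, 28} = {(p39,26), (p39,28)}
  {p39, p40} × {26} = {(p39,26), (p40,26)}
  {p40} × {26, 27} = {(p40,26), (p40,27)}
  {p40} × {26, 28} = {(p40,26), (p40,28)}
  {p38, p39, p40} × {26} = {(p38,26), (p39,26), (p40,26)}
  {p39} × {26, 27, 28} = {(p39,26), (p39,27), (p39,28)}
  {p40} × {26, 27, 28} = {(p40,26), (p40,27), (p40,28)}
  {p38, p40} × {26, 27} = {(p38,26), (p38,27), (p40,26), (p40,27)}
  {p38, p40} × {26, 28} = {(p38,26), (p38,28), (p40,26), (p40,28)}
  {p39, p40} × {26, 27} = {(p39,26), (p39,27), (p40,26), (p40,27)}
  {p39, p40} × {26, 28} = {(p39,26), (p39,28), (p40,26), (p40,28)}
  {p38, p40} × {26, 27, 28} = {(p38,26), (p38,27), (p38,28), (p40,26), (p40,27), (p40,28)}
  {p38, p39, p40} × {26, 27} = {(p38,26), (p38,27), (p39,26), (p39,27), (p40,26), (p40,27)}
  {p38, p39, p40} × {26, 28} = {(p38,26), (p38,28), (p39,26), (p39,28), (p40,26), (p40,28)}
  {p39, p40} × {26, 27, 28} = {(p39,26), (p39,27), (p39,28), (p40,26), (p40,27), (p40,28)}
  {p38, p39, p40} × {26, 27, 28} = {(p38,26), (p38,27), (p38,28), (p39,26), (p39,27), (p39,28), (p40,26), (p40,27), (p40,28)}
These 21 distinct sets form the basis B.
Close under arbitrary unions to get τ_{X×Y}; counting gives |τ_{X×Y}| = 70.
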